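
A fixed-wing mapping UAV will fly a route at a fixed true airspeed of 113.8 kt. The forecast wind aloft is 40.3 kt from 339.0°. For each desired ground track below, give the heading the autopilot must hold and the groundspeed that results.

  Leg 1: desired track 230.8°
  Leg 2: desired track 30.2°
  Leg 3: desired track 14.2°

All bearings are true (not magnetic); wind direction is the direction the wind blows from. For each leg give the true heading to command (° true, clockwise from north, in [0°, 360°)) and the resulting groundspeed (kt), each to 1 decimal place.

Leg 1: heading=250.5°, groundspeed=119.8 kt
Leg 2: heading=14.2°, groundspeed=84.1 kt
Leg 3: heading=2.4°, groundspeed=78.5 kt

Leg 1: desired track 230.8°; wind correction +19.7° → command heading 250.5°, groundspeed 119.8 kt
Leg 2: desired track 30.2°; wind correction -16.0° → command heading 14.2°, groundspeed 84.1 kt
Leg 3: desired track 14.2°; wind correction -11.8° → command heading 2.4°, groundspeed 78.5 kt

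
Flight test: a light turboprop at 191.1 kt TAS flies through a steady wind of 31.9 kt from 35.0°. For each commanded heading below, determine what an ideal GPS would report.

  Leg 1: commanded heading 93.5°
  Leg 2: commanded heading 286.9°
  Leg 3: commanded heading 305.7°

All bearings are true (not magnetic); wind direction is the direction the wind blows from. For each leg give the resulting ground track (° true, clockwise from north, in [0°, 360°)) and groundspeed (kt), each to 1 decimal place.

Leg 1: heading 93.5°; drift +8.9° → track 102.4°, groundspeed 176.5 kt
Leg 2: heading 286.9°; drift -8.6° → track 278.3°, groundspeed 203.3 kt
Leg 3: heading 305.7°; drift -9.5° → track 296.2°, groundspeed 193.4 kt

Leg 1: track=102.4°, groundspeed=176.5 kt
Leg 2: track=278.3°, groundspeed=203.3 kt
Leg 3: track=296.2°, groundspeed=193.4 kt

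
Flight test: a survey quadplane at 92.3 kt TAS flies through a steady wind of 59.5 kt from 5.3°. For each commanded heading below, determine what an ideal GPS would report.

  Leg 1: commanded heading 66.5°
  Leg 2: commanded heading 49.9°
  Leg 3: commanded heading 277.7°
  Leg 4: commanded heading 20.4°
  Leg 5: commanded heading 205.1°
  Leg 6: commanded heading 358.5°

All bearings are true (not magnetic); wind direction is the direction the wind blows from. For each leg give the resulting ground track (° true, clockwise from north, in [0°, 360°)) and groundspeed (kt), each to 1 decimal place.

Leg 1: heading 66.5°; drift +39.3° → track 105.8°, groundspeed 82.3 kt
Leg 2: heading 49.9°; drift +39.9° → track 89.8°, groundspeed 65.1 kt
Leg 3: heading 277.7°; drift -33.5° → track 244.2°, groundspeed 107.7 kt
Leg 4: heading 20.4°; drift +24.0° → track 44.4°, groundspeed 38.1 kt
Leg 5: heading 205.1°; drift -7.7° → track 197.4°, groundspeed 149.6 kt
Leg 6: heading 358.5°; drift -12.0° → track 346.5°, groundspeed 34.0 kt

Leg 1: track=105.8°, groundspeed=82.3 kt
Leg 2: track=89.8°, groundspeed=65.1 kt
Leg 3: track=244.2°, groundspeed=107.7 kt
Leg 4: track=44.4°, groundspeed=38.1 kt
Leg 5: track=197.4°, groundspeed=149.6 kt
Leg 6: track=346.5°, groundspeed=34.0 kt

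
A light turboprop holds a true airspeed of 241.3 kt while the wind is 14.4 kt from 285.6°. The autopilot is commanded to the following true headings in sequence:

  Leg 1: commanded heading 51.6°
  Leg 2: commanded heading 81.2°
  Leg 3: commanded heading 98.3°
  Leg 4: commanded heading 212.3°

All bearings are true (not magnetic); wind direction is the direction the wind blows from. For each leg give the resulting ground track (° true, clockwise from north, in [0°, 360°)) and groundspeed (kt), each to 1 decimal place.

Leg 1: heading 51.6°; drift +2.7° → track 54.3°, groundspeed 250.0 kt
Leg 2: heading 81.2°; drift +1.3° → track 82.5°, groundspeed 254.5 kt
Leg 3: heading 98.3°; drift +0.4° → track 98.7°, groundspeed 255.6 kt
Leg 4: heading 212.3°; drift -3.3° → track 209.0°, groundspeed 237.6 kt

Leg 1: track=54.3°, groundspeed=250.0 kt
Leg 2: track=82.5°, groundspeed=254.5 kt
Leg 3: track=98.7°, groundspeed=255.6 kt
Leg 4: track=209.0°, groundspeed=237.6 kt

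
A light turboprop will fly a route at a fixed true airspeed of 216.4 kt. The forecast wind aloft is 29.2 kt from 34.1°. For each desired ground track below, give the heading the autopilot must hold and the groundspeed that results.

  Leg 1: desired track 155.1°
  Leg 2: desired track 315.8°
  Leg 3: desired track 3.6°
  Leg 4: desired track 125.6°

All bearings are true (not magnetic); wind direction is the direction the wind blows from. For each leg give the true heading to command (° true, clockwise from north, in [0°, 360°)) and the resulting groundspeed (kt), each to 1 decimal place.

Leg 1: heading=148.5°, groundspeed=230.0 kt
Leg 2: heading=323.4°, groundspeed=208.6 kt
Leg 3: heading=7.5°, groundspeed=190.7 kt
Leg 4: heading=117.8°, groundspeed=215.2 kt

Leg 1: desired track 155.1°; wind correction -6.6° → command heading 148.5°, groundspeed 230.0 kt
Leg 2: desired track 315.8°; wind correction +7.6° → command heading 323.4°, groundspeed 208.6 kt
Leg 3: desired track 3.6°; wind correction +3.9° → command heading 7.5°, groundspeed 190.7 kt
Leg 4: desired track 125.6°; wind correction -7.8° → command heading 117.8°, groundspeed 215.2 kt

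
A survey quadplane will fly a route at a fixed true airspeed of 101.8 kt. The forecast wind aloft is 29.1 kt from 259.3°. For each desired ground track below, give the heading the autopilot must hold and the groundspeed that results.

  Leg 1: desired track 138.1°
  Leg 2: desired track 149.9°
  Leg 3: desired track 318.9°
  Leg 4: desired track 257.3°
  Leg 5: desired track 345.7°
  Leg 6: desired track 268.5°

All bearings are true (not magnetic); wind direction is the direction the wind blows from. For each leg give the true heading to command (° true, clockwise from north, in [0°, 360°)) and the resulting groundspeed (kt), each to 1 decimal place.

Leg 1: desired track 138.1°; wind correction +14.2° → command heading 152.3°, groundspeed 113.8 kt
Leg 2: desired track 149.9°; wind correction +15.6° → command heading 165.5°, groundspeed 107.7 kt
Leg 3: desired track 318.9°; wind correction -14.3° → command heading 304.6°, groundspeed 83.9 kt
Leg 4: desired track 257.3°; wind correction +0.6° → command heading 257.9°, groundspeed 72.7 kt
Leg 5: desired track 345.7°; wind correction -16.6° → command heading 329.1°, groundspeed 95.7 kt
Leg 6: desired track 268.5°; wind correction -2.6° → command heading 265.9°, groundspeed 73.0 kt

Leg 1: heading=152.3°, groundspeed=113.8 kt
Leg 2: heading=165.5°, groundspeed=107.7 kt
Leg 3: heading=304.6°, groundspeed=83.9 kt
Leg 4: heading=257.9°, groundspeed=72.7 kt
Leg 5: heading=329.1°, groundspeed=95.7 kt
Leg 6: heading=265.9°, groundspeed=73.0 kt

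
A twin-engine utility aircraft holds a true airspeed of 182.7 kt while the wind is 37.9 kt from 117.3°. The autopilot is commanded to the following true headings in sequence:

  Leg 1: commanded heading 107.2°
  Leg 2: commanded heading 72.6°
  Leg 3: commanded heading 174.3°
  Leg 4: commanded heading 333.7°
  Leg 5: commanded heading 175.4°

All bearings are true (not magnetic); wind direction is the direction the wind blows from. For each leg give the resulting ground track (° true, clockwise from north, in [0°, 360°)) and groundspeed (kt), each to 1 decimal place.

Leg 1: track=104.6°, groundspeed=145.5 kt
Leg 2: track=62.9°, groundspeed=158.0 kt
Leg 3: track=185.4°, groundspeed=165.1 kt
Leg 4: track=327.7°, groundspeed=214.4 kt
Leg 5: track=186.6°, groundspeed=165.8 kt

Leg 1: heading 107.2°; drift -2.6° → track 104.6°, groundspeed 145.5 kt
Leg 2: heading 72.6°; drift -9.7° → track 62.9°, groundspeed 158.0 kt
Leg 3: heading 174.3°; drift +11.1° → track 185.4°, groundspeed 165.1 kt
Leg 4: heading 333.7°; drift -6.0° → track 327.7°, groundspeed 214.4 kt
Leg 5: heading 175.4°; drift +11.2° → track 186.6°, groundspeed 165.8 kt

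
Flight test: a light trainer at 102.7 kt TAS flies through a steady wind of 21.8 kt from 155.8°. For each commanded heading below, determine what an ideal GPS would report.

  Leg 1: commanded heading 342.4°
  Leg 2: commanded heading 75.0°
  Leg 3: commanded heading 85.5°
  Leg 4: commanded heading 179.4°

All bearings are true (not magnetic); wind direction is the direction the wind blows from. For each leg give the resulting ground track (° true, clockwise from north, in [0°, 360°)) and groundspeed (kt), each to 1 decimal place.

Leg 1: heading 342.4°; drift -1.2° → track 341.2°, groundspeed 124.4 kt
Leg 2: heading 75.0°; drift -12.2° → track 62.8°, groundspeed 101.5 kt
Leg 3: heading 85.5°; drift -12.1° → track 73.4°, groundspeed 97.5 kt
Leg 4: heading 179.4°; drift +6.0° → track 185.4°, groundspeed 83.2 kt

Leg 1: track=341.2°, groundspeed=124.4 kt
Leg 2: track=62.8°, groundspeed=101.5 kt
Leg 3: track=73.4°, groundspeed=97.5 kt
Leg 4: track=185.4°, groundspeed=83.2 kt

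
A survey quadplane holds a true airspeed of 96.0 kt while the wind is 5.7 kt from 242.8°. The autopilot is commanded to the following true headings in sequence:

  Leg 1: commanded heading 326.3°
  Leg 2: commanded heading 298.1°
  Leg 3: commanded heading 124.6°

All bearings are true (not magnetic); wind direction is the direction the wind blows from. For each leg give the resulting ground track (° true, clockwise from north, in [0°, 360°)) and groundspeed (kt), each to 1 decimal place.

Leg 1: heading 326.3°; drift +3.4° → track 329.7°, groundspeed 95.5 kt
Leg 2: heading 298.1°; drift +2.9° → track 301.0°, groundspeed 92.9 kt
Leg 3: heading 124.6°; drift -2.9° → track 121.7°, groundspeed 98.8 kt

Leg 1: track=329.7°, groundspeed=95.5 kt
Leg 2: track=301.0°, groundspeed=92.9 kt
Leg 3: track=121.7°, groundspeed=98.8 kt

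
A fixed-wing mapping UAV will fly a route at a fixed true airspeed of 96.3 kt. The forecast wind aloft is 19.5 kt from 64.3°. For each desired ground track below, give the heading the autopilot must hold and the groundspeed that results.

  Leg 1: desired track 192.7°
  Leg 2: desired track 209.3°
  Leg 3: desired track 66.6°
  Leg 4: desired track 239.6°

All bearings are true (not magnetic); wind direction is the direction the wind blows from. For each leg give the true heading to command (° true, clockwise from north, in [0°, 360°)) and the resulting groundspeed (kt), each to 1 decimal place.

Leg 1: desired track 192.7°; wind correction -9.1° → command heading 183.6°, groundspeed 107.2 kt
Leg 2: desired track 209.3°; wind correction -6.7° → command heading 202.6°, groundspeed 111.6 kt
Leg 3: desired track 66.6°; wind correction -0.5° → command heading 66.1°, groundspeed 76.8 kt
Leg 4: desired track 239.6°; wind correction -1.0° → command heading 238.6°, groundspeed 115.7 kt

Leg 1: heading=183.6°, groundspeed=107.2 kt
Leg 2: heading=202.6°, groundspeed=111.6 kt
Leg 3: heading=66.1°, groundspeed=76.8 kt
Leg 4: heading=238.6°, groundspeed=115.7 kt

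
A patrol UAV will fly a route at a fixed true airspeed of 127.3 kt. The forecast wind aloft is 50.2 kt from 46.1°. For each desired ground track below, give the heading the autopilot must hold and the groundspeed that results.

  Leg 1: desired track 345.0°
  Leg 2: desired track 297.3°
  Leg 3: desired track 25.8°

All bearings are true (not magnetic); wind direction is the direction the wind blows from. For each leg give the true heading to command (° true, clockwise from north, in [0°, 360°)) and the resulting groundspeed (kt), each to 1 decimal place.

Leg 1: heading=5.2°, groundspeed=95.2 kt
Leg 2: heading=319.2°, groundspeed=134.3 kt
Leg 3: heading=33.7°, groundspeed=79.0 kt

Leg 1: desired track 345.0°; wind correction +20.2° → command heading 5.2°, groundspeed 95.2 kt
Leg 2: desired track 297.3°; wind correction +21.9° → command heading 319.2°, groundspeed 134.3 kt
Leg 3: desired track 25.8°; wind correction +7.9° → command heading 33.7°, groundspeed 79.0 kt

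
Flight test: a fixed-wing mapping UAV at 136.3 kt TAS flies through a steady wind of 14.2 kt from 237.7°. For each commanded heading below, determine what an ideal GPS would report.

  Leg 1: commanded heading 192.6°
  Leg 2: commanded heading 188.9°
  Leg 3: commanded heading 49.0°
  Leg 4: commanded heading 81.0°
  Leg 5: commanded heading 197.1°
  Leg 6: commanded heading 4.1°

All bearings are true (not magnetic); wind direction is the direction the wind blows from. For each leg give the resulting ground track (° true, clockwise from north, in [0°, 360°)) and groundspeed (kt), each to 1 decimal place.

Leg 1: track=188.0°, groundspeed=126.7 kt
Leg 2: track=184.1°, groundspeed=127.4 kt
Leg 3: track=49.8°, groundspeed=150.4 kt
Leg 4: track=78.8°, groundspeed=149.4 kt
Leg 5: track=192.9°, groundspeed=125.9 kt
Leg 6: track=8.6°, groundspeed=145.2 kt

Leg 1: heading 192.6°; drift -4.6° → track 188.0°, groundspeed 126.7 kt
Leg 2: heading 188.9°; drift -4.8° → track 184.1°, groundspeed 127.4 kt
Leg 3: heading 49.0°; drift +0.8° → track 49.8°, groundspeed 150.4 kt
Leg 4: heading 81.0°; drift -2.2° → track 78.8°, groundspeed 149.4 kt
Leg 5: heading 197.1°; drift -4.2° → track 192.9°, groundspeed 125.9 kt
Leg 6: heading 4.1°; drift +4.5° → track 8.6°, groundspeed 145.2 kt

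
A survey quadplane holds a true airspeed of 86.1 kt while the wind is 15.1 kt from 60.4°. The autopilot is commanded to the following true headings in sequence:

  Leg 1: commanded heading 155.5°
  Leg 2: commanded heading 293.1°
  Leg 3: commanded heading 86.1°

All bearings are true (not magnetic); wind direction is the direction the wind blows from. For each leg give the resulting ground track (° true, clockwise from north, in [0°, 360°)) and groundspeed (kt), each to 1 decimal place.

Leg 1: heading 155.5°; drift +9.8° → track 165.3°, groundspeed 88.7 kt
Leg 2: heading 293.1°; drift -7.2° → track 285.9°, groundspeed 96.0 kt
Leg 3: heading 86.1°; drift +5.2° → track 91.3°, groundspeed 72.8 kt

Leg 1: track=165.3°, groundspeed=88.7 kt
Leg 2: track=285.9°, groundspeed=96.0 kt
Leg 3: track=91.3°, groundspeed=72.8 kt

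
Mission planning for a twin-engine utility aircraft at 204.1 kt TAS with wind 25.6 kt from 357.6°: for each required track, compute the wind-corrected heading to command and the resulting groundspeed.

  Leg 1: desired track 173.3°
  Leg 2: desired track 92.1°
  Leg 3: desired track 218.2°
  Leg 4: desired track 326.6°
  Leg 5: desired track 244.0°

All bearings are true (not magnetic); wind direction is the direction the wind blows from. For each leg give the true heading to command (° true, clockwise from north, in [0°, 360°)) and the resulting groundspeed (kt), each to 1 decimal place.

Leg 1: heading=172.8°, groundspeed=229.6 kt
Leg 2: heading=84.9°, groundspeed=204.5 kt
Leg 3: heading=222.9°, groundspeed=222.9 kt
Leg 4: heading=330.3°, groundspeed=181.7 kt
Leg 5: heading=250.6°, groundspeed=213.0 kt

Leg 1: desired track 173.3°; wind correction -0.5° → command heading 172.8°, groundspeed 229.6 kt
Leg 2: desired track 92.1°; wind correction -7.2° → command heading 84.9°, groundspeed 204.5 kt
Leg 3: desired track 218.2°; wind correction +4.7° → command heading 222.9°, groundspeed 222.9 kt
Leg 4: desired track 326.6°; wind correction +3.7° → command heading 330.3°, groundspeed 181.7 kt
Leg 5: desired track 244.0°; wind correction +6.6° → command heading 250.6°, groundspeed 213.0 kt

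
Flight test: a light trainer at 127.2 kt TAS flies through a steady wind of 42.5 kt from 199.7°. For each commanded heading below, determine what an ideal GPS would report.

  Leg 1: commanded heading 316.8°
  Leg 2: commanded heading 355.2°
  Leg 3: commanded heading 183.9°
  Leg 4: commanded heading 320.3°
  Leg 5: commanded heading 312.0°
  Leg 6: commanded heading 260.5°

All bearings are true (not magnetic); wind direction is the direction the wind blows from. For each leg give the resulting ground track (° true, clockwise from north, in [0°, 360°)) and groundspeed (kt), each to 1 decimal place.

Leg 1: track=331.3°, groundspeed=151.4 kt
Leg 2: track=1.3°, groundspeed=166.8 kt
Leg 3: track=176.3°, groundspeed=87.1 kt
Leg 4: track=334.1°, groundspeed=153.3 kt
Leg 5: track=327.3°, groundspeed=148.6 kt
Leg 6: track=279.7°, groundspeed=112.7 kt

Leg 1: heading 316.8°; drift +14.5° → track 331.3°, groundspeed 151.4 kt
Leg 2: heading 355.2°; drift +6.1° → track 1.3°, groundspeed 166.8 kt
Leg 3: heading 183.9°; drift -7.6° → track 176.3°, groundspeed 87.1 kt
Leg 4: heading 320.3°; drift +13.8° → track 334.1°, groundspeed 153.3 kt
Leg 5: heading 312.0°; drift +15.3° → track 327.3°, groundspeed 148.6 kt
Leg 6: heading 260.5°; drift +19.2° → track 279.7°, groundspeed 112.7 kt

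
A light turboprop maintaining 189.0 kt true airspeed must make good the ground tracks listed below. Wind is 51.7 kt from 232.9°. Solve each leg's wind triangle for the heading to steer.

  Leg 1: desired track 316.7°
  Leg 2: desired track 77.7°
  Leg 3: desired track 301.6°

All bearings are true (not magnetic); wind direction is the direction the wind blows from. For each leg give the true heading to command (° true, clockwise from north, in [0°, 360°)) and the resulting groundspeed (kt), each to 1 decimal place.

Leg 1: heading=300.9°, groundspeed=176.3 kt
Leg 2: heading=84.3°, groundspeed=234.7 kt
Leg 3: heading=286.8°, groundspeed=164.0 kt

Leg 1: desired track 316.7°; wind correction -15.8° → command heading 300.9°, groundspeed 176.3 kt
Leg 2: desired track 77.7°; wind correction +6.6° → command heading 84.3°, groundspeed 234.7 kt
Leg 3: desired track 301.6°; wind correction -14.8° → command heading 286.8°, groundspeed 164.0 kt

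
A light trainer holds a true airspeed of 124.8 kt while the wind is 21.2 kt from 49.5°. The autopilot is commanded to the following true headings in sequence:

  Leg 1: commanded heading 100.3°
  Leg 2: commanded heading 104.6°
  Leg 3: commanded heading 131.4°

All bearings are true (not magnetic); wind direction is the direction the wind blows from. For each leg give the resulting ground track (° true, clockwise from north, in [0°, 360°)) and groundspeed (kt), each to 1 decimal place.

Leg 1: heading 100.3°; drift +8.4° → track 108.7°, groundspeed 112.6 kt
Leg 2: heading 104.6°; drift +8.8° → track 113.4°, groundspeed 114.0 kt
Leg 3: heading 131.4°; drift +9.8° → track 141.2°, groundspeed 123.6 kt

Leg 1: track=108.7°, groundspeed=112.6 kt
Leg 2: track=113.4°, groundspeed=114.0 kt
Leg 3: track=141.2°, groundspeed=123.6 kt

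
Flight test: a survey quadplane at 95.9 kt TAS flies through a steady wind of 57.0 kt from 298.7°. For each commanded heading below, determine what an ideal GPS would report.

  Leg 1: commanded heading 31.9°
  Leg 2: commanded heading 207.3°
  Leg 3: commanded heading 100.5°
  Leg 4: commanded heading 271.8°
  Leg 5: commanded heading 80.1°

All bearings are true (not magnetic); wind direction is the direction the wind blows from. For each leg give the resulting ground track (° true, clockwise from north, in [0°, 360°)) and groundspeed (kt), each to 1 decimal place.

Leg 1: track=61.8°, groundspeed=114.3 kt
Leg 2: track=176.9°, groundspeed=112.8 kt
Leg 3: track=107.3°, groundspeed=151.1 kt
Leg 4: track=242.0°, groundspeed=51.9 kt
Leg 5: track=94.3°, groundspeed=144.9 kt

Leg 1: heading 31.9°; drift +29.9° → track 61.8°, groundspeed 114.3 kt
Leg 2: heading 207.3°; drift -30.4° → track 176.9°, groundspeed 112.8 kt
Leg 3: heading 100.5°; drift +6.8° → track 107.3°, groundspeed 151.1 kt
Leg 4: heading 271.8°; drift -29.8° → track 242.0°, groundspeed 51.9 kt
Leg 5: heading 80.1°; drift +14.2° → track 94.3°, groundspeed 144.9 kt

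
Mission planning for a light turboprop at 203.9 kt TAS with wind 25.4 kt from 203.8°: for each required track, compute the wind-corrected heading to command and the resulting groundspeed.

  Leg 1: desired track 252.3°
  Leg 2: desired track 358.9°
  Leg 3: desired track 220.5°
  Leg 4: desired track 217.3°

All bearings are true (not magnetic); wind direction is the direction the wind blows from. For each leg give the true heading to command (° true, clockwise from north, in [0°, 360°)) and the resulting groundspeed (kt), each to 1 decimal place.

Leg 1: desired track 252.3°; wind correction -5.4° → command heading 246.9°, groundspeed 186.2 kt
Leg 2: desired track 358.9°; wind correction -3.0° → command heading 355.9°, groundspeed 226.7 kt
Leg 3: desired track 220.5°; wind correction -2.1° → command heading 218.4°, groundspeed 179.4 kt
Leg 4: desired track 217.3°; wind correction -1.7° → command heading 215.6°, groundspeed 179.1 kt

Leg 1: heading=246.9°, groundspeed=186.2 kt
Leg 2: heading=355.9°, groundspeed=226.7 kt
Leg 3: heading=218.4°, groundspeed=179.4 kt
Leg 4: heading=215.6°, groundspeed=179.1 kt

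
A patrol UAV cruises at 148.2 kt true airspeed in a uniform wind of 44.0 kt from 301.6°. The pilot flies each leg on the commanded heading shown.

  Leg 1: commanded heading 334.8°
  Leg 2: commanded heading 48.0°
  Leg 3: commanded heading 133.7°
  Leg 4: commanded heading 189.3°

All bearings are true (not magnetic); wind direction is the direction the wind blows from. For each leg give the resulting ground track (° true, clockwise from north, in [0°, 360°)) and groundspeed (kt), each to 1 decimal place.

Leg 1: track=347.0°, groundspeed=114.0 kt
Leg 2: track=62.7°, groundspeed=166.1 kt
Leg 3: track=130.9°, groundspeed=191.4 kt
Leg 4: track=175.4°, groundspeed=169.8 kt

Leg 1: heading 334.8°; drift +12.2° → track 347.0°, groundspeed 114.0 kt
Leg 2: heading 48.0°; drift +14.7° → track 62.7°, groundspeed 166.1 kt
Leg 3: heading 133.7°; drift -2.8° → track 130.9°, groundspeed 191.4 kt
Leg 4: heading 189.3°; drift -13.9° → track 175.4°, groundspeed 169.8 kt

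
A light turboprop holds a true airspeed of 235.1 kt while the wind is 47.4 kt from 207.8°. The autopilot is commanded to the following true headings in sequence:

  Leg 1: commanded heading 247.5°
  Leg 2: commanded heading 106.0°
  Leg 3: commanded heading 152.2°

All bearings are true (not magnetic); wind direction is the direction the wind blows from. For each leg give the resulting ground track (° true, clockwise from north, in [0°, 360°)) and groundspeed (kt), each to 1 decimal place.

Leg 1: heading 247.5°; drift +8.7° → track 256.2°, groundspeed 200.9 kt
Leg 2: heading 106.0°; drift -10.7° → track 95.3°, groundspeed 249.2 kt
Leg 3: heading 152.2°; drift -10.6° → track 141.6°, groundspeed 212.0 kt

Leg 1: track=256.2°, groundspeed=200.9 kt
Leg 2: track=95.3°, groundspeed=249.2 kt
Leg 3: track=141.6°, groundspeed=212.0 kt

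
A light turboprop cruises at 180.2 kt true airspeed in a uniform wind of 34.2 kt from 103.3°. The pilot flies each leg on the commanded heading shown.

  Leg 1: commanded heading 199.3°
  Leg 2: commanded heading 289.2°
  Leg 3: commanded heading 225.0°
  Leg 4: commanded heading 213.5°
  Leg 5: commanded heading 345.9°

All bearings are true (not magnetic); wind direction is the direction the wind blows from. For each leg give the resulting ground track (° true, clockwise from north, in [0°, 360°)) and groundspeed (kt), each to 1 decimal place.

Leg 1: track=209.8°, groundspeed=186.9 kt
Leg 2: track=288.3°, groundspeed=214.2 kt
Leg 3: track=233.4°, groundspeed=200.3 kt
Leg 4: track=223.0°, groundspeed=194.7 kt
Leg 5: track=337.1°, groundspeed=198.3 kt

Leg 1: heading 199.3°; drift +10.5° → track 209.8°, groundspeed 186.9 kt
Leg 2: heading 289.2°; drift -0.9° → track 288.3°, groundspeed 214.2 kt
Leg 3: heading 225.0°; drift +8.4° → track 233.4°, groundspeed 200.3 kt
Leg 4: heading 213.5°; drift +9.5° → track 223.0°, groundspeed 194.7 kt
Leg 5: heading 345.9°; drift -8.8° → track 337.1°, groundspeed 198.3 kt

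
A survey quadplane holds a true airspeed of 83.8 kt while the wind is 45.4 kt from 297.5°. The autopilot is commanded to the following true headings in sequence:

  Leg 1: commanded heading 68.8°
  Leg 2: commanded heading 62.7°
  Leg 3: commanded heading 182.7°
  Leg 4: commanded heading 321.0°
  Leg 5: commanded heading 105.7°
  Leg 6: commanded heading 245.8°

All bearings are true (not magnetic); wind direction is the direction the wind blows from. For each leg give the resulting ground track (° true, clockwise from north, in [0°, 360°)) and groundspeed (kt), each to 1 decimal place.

Leg 1: track=85.5°, groundspeed=118.8 kt
Leg 2: track=81.3°, groundspeed=116.1 kt
Leg 3: track=160.9°, groundspeed=110.8 kt
Leg 4: track=344.2°, groundspeed=45.9 kt
Leg 5: track=109.8°, groundspeed=128.6 kt
Leg 6: track=213.2°, groundspeed=66.1 kt

Leg 1: heading 68.8°; drift +16.7° → track 85.5°, groundspeed 118.8 kt
Leg 2: heading 62.7°; drift +18.6° → track 81.3°, groundspeed 116.1 kt
Leg 3: heading 182.7°; drift -21.8° → track 160.9°, groundspeed 110.8 kt
Leg 4: heading 321.0°; drift +23.2° → track 344.2°, groundspeed 45.9 kt
Leg 5: heading 105.7°; drift +4.1° → track 109.8°, groundspeed 128.6 kt
Leg 6: heading 245.8°; drift -32.6° → track 213.2°, groundspeed 66.1 kt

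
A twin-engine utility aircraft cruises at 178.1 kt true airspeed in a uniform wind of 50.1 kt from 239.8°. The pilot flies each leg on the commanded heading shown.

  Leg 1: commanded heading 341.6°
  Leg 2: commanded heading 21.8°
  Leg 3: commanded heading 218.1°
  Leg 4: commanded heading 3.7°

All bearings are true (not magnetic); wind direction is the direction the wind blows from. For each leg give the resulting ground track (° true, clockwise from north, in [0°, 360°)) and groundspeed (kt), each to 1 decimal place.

Leg 1: heading 341.6°; drift +14.6° → track 356.2°, groundspeed 194.6 kt
Leg 2: heading 21.8°; drift +8.1° → track 29.9°, groundspeed 219.8 kt
Leg 3: heading 218.1°; drift -8.0° → track 210.1°, groundspeed 132.8 kt
Leg 4: heading 3.7°; drift +11.4° → track 15.1°, groundspeed 210.2 kt

Leg 1: track=356.2°, groundspeed=194.6 kt
Leg 2: track=29.9°, groundspeed=219.8 kt
Leg 3: track=210.1°, groundspeed=132.8 kt
Leg 4: track=15.1°, groundspeed=210.2 kt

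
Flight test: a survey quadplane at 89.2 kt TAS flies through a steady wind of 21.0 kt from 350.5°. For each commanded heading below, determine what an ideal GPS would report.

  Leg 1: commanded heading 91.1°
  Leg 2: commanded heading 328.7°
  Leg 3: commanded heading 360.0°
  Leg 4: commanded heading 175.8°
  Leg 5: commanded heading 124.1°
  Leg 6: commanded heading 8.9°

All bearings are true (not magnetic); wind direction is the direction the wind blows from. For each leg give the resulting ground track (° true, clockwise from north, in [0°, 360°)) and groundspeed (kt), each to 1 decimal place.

Leg 1: track=103.6°, groundspeed=95.3 kt
Leg 2: track=322.3°, groundspeed=70.1 kt
Leg 3: track=2.9°, groundspeed=68.6 kt
Leg 4: track=174.8°, groundspeed=110.1 kt
Leg 5: track=132.4°, groundspeed=104.8 kt
Leg 6: track=14.4°, groundspeed=69.6 kt

Leg 1: heading 91.1°; drift +12.5° → track 103.6°, groundspeed 95.3 kt
Leg 2: heading 328.7°; drift -6.4° → track 322.3°, groundspeed 70.1 kt
Leg 3: heading 360.0°; drift +2.9° → track 2.9°, groundspeed 68.6 kt
Leg 4: heading 175.8°; drift -1.0° → track 174.8°, groundspeed 110.1 kt
Leg 5: heading 124.1°; drift +8.3° → track 132.4°, groundspeed 104.8 kt
Leg 6: heading 8.9°; drift +5.5° → track 14.4°, groundspeed 69.6 kt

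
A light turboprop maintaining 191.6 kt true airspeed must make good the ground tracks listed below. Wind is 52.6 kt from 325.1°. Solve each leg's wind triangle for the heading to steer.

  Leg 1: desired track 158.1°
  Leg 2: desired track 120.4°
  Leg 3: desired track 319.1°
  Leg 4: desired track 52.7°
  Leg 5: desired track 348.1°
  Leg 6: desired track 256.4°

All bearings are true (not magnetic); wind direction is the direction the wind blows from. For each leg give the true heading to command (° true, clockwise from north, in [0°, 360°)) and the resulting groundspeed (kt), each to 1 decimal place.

Leg 1: desired track 158.1°; wind correction +3.5° → command heading 161.6°, groundspeed 242.5 kt
Leg 2: desired track 120.4°; wind correction -6.6° → command heading 113.8°, groundspeed 238.1 kt
Leg 3: desired track 319.1°; wind correction +1.6° → command heading 320.7°, groundspeed 139.2 kt
Leg 4: desired track 52.7°; wind correction -15.9° → command heading 36.8°, groundspeed 182.0 kt
Leg 5: desired track 348.1°; wind correction -6.2° → command heading 341.9°, groundspeed 142.1 kt
Leg 6: desired track 256.4°; wind correction +14.8° → command heading 271.2°, groundspeed 166.1 kt

Leg 1: heading=161.6°, groundspeed=242.5 kt
Leg 2: heading=113.8°, groundspeed=238.1 kt
Leg 3: heading=320.7°, groundspeed=139.2 kt
Leg 4: heading=36.8°, groundspeed=182.0 kt
Leg 5: heading=341.9°, groundspeed=142.1 kt
Leg 6: heading=271.2°, groundspeed=166.1 kt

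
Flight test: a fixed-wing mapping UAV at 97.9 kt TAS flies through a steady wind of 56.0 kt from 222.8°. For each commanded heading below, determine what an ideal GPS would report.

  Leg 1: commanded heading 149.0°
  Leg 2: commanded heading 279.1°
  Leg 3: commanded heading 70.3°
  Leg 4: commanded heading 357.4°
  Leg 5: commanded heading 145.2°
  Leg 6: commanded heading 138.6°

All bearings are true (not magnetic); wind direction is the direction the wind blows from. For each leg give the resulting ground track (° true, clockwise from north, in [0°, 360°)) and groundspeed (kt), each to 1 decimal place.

Leg 1: track=115.8°, groundspeed=98.3 kt
Leg 2: track=314.0°, groundspeed=81.5 kt
Leg 3: track=60.4°, groundspeed=149.8 kt
Leg 4: track=13.6°, groundspeed=142.9 kt
Leg 5: track=112.7°, groundspeed=101.8 kt
Leg 6: track=107.5°, groundspeed=107.8 kt

Leg 1: heading 149.0°; drift -33.2° → track 115.8°, groundspeed 98.3 kt
Leg 2: heading 279.1°; drift +34.9° → track 314.0°, groundspeed 81.5 kt
Leg 3: heading 70.3°; drift -9.9° → track 60.4°, groundspeed 149.8 kt
Leg 4: heading 357.4°; drift +16.2° → track 13.6°, groundspeed 142.9 kt
Leg 5: heading 145.2°; drift -32.5° → track 112.7°, groundspeed 101.8 kt
Leg 6: heading 138.6°; drift -31.1° → track 107.5°, groundspeed 107.8 kt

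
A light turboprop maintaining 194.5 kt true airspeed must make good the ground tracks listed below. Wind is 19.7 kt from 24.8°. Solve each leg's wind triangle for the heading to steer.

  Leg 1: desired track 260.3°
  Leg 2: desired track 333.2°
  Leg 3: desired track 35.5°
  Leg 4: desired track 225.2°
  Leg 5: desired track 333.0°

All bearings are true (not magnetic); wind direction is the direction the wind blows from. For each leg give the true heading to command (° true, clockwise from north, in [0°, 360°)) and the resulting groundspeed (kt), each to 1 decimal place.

Leg 1: heading=265.1°, groundspeed=205.0 kt
Leg 2: heading=337.8°, groundspeed=181.6 kt
Leg 3: heading=34.4°, groundspeed=175.1 kt
Leg 4: heading=227.2°, groundspeed=212.8 kt
Leg 5: heading=337.6°, groundspeed=181.7 kt

Leg 1: desired track 260.3°; wind correction +4.8° → command heading 265.1°, groundspeed 205.0 kt
Leg 2: desired track 333.2°; wind correction +4.6° → command heading 337.8°, groundspeed 181.6 kt
Leg 3: desired track 35.5°; wind correction -1.1° → command heading 34.4°, groundspeed 175.1 kt
Leg 4: desired track 225.2°; wind correction +2.0° → command heading 227.2°, groundspeed 212.8 kt
Leg 5: desired track 333.0°; wind correction +4.6° → command heading 337.6°, groundspeed 181.7 kt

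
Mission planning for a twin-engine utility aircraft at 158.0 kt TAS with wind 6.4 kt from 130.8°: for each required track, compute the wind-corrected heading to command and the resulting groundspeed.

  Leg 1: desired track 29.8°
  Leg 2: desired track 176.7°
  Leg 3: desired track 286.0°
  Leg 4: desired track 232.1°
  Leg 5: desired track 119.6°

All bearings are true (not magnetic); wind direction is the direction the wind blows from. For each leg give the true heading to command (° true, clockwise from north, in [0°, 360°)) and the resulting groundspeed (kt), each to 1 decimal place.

Leg 1: heading=32.1°, groundspeed=159.1 kt
Leg 2: heading=175.0°, groundspeed=153.5 kt
Leg 3: heading=285.0°, groundspeed=163.8 kt
Leg 4: heading=229.8°, groundspeed=159.1 kt
Leg 5: heading=120.1°, groundspeed=151.7 kt

Leg 1: desired track 29.8°; wind correction +2.3° → command heading 32.1°, groundspeed 159.1 kt
Leg 2: desired track 176.7°; wind correction -1.7° → command heading 175.0°, groundspeed 153.5 kt
Leg 3: desired track 286.0°; wind correction -1.0° → command heading 285.0°, groundspeed 163.8 kt
Leg 4: desired track 232.1°; wind correction -2.3° → command heading 229.8°, groundspeed 159.1 kt
Leg 5: desired track 119.6°; wind correction +0.5° → command heading 120.1°, groundspeed 151.7 kt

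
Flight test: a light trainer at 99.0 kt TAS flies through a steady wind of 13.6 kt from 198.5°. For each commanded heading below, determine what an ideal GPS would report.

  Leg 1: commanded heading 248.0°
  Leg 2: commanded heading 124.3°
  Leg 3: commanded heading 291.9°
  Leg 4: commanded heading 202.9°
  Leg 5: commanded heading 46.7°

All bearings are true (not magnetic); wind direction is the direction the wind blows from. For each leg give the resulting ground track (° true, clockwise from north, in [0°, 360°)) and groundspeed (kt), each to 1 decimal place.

Leg 1: track=254.5°, groundspeed=90.8 kt
Leg 2: track=116.5°, groundspeed=96.2 kt
Leg 3: track=299.6°, groundspeed=100.7 kt
Leg 4: track=203.6°, groundspeed=85.4 kt
Leg 5: track=43.4°, groundspeed=111.2 kt

Leg 1: heading 248.0°; drift +6.5° → track 254.5°, groundspeed 90.8 kt
Leg 2: heading 124.3°; drift -7.8° → track 116.5°, groundspeed 96.2 kt
Leg 3: heading 291.9°; drift +7.7° → track 299.6°, groundspeed 100.7 kt
Leg 4: heading 202.9°; drift +0.7° → track 203.6°, groundspeed 85.4 kt
Leg 5: heading 46.7°; drift -3.3° → track 43.4°, groundspeed 111.2 kt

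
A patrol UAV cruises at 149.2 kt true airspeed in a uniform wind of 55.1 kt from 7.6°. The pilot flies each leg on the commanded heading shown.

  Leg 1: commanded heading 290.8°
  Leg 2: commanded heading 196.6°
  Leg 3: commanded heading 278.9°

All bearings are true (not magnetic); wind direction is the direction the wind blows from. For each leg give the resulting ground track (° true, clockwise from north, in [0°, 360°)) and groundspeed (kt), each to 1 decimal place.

Leg 1: track=269.4°, groundspeed=146.8 kt
Leg 2: track=194.2°, groundspeed=203.8 kt
Leg 3: track=258.5°, groundspeed=157.9 kt

Leg 1: heading 290.8°; drift -21.4° → track 269.4°, groundspeed 146.8 kt
Leg 2: heading 196.6°; drift -2.4° → track 194.2°, groundspeed 203.8 kt
Leg 3: heading 278.9°; drift -20.4° → track 258.5°, groundspeed 157.9 kt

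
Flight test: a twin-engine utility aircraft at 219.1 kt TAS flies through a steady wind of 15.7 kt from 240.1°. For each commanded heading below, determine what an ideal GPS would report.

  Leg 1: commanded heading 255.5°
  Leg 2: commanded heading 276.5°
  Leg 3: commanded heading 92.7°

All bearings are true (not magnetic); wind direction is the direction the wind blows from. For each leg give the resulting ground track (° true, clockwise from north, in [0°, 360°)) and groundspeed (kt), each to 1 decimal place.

Leg 1: heading 255.5°; drift +1.2° → track 256.7°, groundspeed 204.0 kt
Leg 2: heading 276.5°; drift +2.6° → track 279.1°, groundspeed 206.7 kt
Leg 3: heading 92.7°; drift -2.1° → track 90.6°, groundspeed 232.5 kt

Leg 1: track=256.7°, groundspeed=204.0 kt
Leg 2: track=279.1°, groundspeed=206.7 kt
Leg 3: track=90.6°, groundspeed=232.5 kt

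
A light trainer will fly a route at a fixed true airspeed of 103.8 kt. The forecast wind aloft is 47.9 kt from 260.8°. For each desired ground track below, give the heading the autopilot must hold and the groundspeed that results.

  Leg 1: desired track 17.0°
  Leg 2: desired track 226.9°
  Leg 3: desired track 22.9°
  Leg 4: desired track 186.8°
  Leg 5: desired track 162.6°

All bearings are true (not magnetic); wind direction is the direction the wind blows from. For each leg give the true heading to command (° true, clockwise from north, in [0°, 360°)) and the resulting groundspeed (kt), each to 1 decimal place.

Leg 1: heading=352.5°, groundspeed=115.6 kt
Leg 2: heading=241.8°, groundspeed=60.5 kt
Leg 3: heading=359.9°, groundspeed=121.0 kt
Leg 4: heading=213.1°, groundspeed=79.8 kt
Leg 5: heading=189.8°, groundspeed=99.2 kt

Leg 1: desired track 17.0°; wind correction -24.5° → command heading 352.5°, groundspeed 115.6 kt
Leg 2: desired track 226.9°; wind correction +14.9° → command heading 241.8°, groundspeed 60.5 kt
Leg 3: desired track 22.9°; wind correction -23.0° → command heading 359.9°, groundspeed 121.0 kt
Leg 4: desired track 186.8°; wind correction +26.3° → command heading 213.1°, groundspeed 79.8 kt
Leg 5: desired track 162.6°; wind correction +27.2° → command heading 189.8°, groundspeed 99.2 kt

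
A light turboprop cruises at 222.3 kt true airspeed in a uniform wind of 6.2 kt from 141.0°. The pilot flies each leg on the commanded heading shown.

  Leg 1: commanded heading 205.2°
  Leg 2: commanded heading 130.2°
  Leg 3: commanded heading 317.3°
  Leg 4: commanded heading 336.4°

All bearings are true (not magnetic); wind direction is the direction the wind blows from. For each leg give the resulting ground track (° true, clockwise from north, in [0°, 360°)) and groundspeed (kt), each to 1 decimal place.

Leg 1: heading 205.2°; drift +1.5° → track 206.7°, groundspeed 219.7 kt
Leg 2: heading 130.2°; drift -0.3° → track 129.9°, groundspeed 216.2 kt
Leg 3: heading 317.3°; drift +0.1° → track 317.4°, groundspeed 228.5 kt
Leg 4: heading 336.4°; drift -0.4° → track 336.0°, groundspeed 228.3 kt

Leg 1: track=206.7°, groundspeed=219.7 kt
Leg 2: track=129.9°, groundspeed=216.2 kt
Leg 3: track=317.4°, groundspeed=228.5 kt
Leg 4: track=336.0°, groundspeed=228.3 kt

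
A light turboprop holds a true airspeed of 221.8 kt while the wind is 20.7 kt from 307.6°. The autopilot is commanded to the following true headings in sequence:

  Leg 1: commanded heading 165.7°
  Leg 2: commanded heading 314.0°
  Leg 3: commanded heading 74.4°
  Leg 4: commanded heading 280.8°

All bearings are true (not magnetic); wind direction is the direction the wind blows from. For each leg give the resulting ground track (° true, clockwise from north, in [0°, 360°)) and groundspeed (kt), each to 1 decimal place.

Leg 1: heading 165.7°; drift -3.1° → track 162.6°, groundspeed 238.4 kt
Leg 2: heading 314.0°; drift +0.7° → track 314.7°, groundspeed 201.2 kt
Leg 3: heading 74.4°; drift +4.0° → track 78.4°, groundspeed 234.8 kt
Leg 4: heading 280.8°; drift -2.6° → track 278.2°, groundspeed 203.5 kt

Leg 1: track=162.6°, groundspeed=238.4 kt
Leg 2: track=314.7°, groundspeed=201.2 kt
Leg 3: track=78.4°, groundspeed=234.8 kt
Leg 4: track=278.2°, groundspeed=203.5 kt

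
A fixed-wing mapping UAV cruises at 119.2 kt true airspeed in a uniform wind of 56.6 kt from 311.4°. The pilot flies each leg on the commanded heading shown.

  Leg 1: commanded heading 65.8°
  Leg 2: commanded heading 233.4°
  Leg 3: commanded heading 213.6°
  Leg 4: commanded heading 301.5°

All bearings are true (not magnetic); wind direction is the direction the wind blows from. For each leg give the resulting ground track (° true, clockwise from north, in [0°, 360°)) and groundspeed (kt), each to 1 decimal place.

Leg 1: heading 65.8°; drift +19.9° → track 85.7°, groundspeed 151.6 kt
Leg 2: heading 233.4°; drift -27.3° → track 206.1°, groundspeed 120.9 kt
Leg 3: heading 213.6°; drift -23.8° → track 189.8°, groundspeed 138.7 kt
Leg 4: heading 301.5°; drift -8.7° → track 292.8°, groundspeed 64.2 kt

Leg 1: track=85.7°, groundspeed=151.6 kt
Leg 2: track=206.1°, groundspeed=120.9 kt
Leg 3: track=189.8°, groundspeed=138.7 kt
Leg 4: track=292.8°, groundspeed=64.2 kt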